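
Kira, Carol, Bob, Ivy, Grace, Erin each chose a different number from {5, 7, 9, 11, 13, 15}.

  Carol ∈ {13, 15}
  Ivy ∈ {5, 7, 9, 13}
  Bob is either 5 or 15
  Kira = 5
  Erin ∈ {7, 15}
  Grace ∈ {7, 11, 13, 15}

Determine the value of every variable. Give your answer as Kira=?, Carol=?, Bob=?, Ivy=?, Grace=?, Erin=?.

Kira=5, Carol=13, Bob=15, Ivy=9, Grace=11, Erin=7

Kira's domain is down to {5}, so Kira = 5. So Bob, Ivy can't be 5.
That leaves Bob = 15. Eliminate 15 elsewhere: Carol, Grace, Erin.
Erin has just one choice, so Erin = 7. Eliminate 7 elsewhere: Ivy, Grace.
That leaves Carol = 13. Strike 13 from Ivy, Grace.
That leaves Ivy = 9.
Grace's domain is down to {11}, so Grace = 11.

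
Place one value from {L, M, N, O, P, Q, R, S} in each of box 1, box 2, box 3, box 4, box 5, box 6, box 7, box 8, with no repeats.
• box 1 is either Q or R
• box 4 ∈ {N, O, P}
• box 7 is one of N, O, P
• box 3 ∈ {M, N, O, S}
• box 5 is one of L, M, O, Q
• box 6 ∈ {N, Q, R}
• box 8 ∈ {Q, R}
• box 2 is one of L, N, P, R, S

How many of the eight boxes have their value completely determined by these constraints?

1

The 2 variables box 1 and box 8 are confined to {Q, R}, which locks those values in; drop them from box 2, box 5, box 6.
box 6 has just one choice, so box 6 = N. Strike N from box 2, box 3, box 4, box 7.
box 4 and box 7 share exactly the 2 values {O, P}; by pigeonhole those values go to them, so strike O, P from box 2, box 3, box 5.
Determined: box 6=N. The other boxes each still have more than one consistent value. That makes 1.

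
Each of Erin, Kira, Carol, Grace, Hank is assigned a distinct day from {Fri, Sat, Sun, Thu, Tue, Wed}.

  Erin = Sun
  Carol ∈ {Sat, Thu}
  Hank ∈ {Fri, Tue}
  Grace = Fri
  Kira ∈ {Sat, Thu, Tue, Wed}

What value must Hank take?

Tue

Erin has just one choice, so Erin = Sun.
Grace has just one choice, so Grace = Fri. Strike Fri from Hank.
So Hank = Tue.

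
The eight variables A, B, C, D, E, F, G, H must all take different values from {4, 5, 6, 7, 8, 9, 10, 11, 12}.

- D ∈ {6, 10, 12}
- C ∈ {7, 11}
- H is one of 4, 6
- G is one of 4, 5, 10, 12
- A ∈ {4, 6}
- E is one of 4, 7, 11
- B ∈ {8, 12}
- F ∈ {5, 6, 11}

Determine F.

5

The 8 variables together cover exactly {4, 5, 6, 7, 8, 10, 11, 12} — 8 values for 8 variables — and 8 appears only in B's list, so B = 8.
The 2 variables A and H are confined to {4, 6}, which locks those values in; drop them from D, E, F, G.
C and E between them cover only {7, 11} — a naked pair. Remove those values from F.
So F = 5.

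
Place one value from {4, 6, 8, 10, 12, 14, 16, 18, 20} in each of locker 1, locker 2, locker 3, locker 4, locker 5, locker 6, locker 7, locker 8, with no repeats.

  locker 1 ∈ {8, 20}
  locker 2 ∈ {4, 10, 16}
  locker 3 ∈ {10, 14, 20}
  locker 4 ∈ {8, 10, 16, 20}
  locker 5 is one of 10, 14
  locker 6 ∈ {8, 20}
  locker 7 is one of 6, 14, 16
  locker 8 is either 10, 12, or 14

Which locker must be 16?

The 8 variables draw from only 8 values {4, 6, 8, 10, 12, 14, 16, 20}, so each is used; only locker 2 can be 4, hence locker 2 = 4.
The 7 still-open variables draw from only 7 values {6, 8, 10, 12, 14, 16, 20}, so each is used; only locker 7 can be 6, hence locker 7 = 6.
The 6 still-open variables draw from only 6 values {8, 10, 12, 14, 16, 20}, so each is used; only locker 8 can be 12, hence locker 8 = 12.
The 5 still-open variables draw from only 5 values {8, 10, 14, 16, 20}, so each is used; only locker 4 can be 16, hence locker 4 = 16.

locker 4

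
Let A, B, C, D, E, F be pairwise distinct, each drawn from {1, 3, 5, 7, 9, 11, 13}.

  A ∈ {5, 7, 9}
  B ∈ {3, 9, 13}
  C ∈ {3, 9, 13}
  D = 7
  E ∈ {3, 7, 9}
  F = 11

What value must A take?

D must be 7 (only option left). Strike 7 from A, E.
F must be 11 (only option left).
The 4 still-open variables draw from only 4 values {3, 5, 9, 13}, so each is used; only A can be 5, hence A = 5.

5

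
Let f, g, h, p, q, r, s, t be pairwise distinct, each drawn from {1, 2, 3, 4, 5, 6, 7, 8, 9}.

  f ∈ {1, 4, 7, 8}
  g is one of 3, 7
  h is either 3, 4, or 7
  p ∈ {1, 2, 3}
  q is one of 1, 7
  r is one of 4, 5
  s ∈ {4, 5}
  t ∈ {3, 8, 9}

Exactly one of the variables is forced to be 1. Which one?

q

Among the 8 variables, 2 fits only p (and all 8 values in {1, 2, 3, 4, 5, 7, 8, 9} must be used), so p = 2.
The 7 still-open variables draw from only 7 values {1, 3, 4, 5, 7, 8, 9}, so each is used; only t can be 9, hence t = 9.
The 6 still-open variables draw from only 6 values {1, 3, 4, 5, 7, 8}, so each is used; only f can be 8, hence f = 8.
The 5 still-open variables draw from only 5 values {1, 3, 4, 5, 7}, so each is used; only q can be 1, hence q = 1.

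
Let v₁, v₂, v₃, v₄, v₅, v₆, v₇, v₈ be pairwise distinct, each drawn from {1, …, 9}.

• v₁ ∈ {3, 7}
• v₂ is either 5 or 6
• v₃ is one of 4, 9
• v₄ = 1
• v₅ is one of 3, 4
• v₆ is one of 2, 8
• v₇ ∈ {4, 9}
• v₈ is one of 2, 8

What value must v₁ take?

7

v₄ must be 1 (only option left).
v₃ and v₇ between them cover only {4, 9} — a naked pair. Remove those values from v₅.
v₅ must be 3 (only option left). Remove 3 from v₁.
So v₁ = 7.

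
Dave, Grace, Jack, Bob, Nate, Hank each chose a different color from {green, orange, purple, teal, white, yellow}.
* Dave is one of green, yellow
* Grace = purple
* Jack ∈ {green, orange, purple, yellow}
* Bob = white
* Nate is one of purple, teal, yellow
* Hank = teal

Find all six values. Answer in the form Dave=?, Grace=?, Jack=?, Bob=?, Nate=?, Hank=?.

Dave=green, Grace=purple, Jack=orange, Bob=white, Nate=yellow, Hank=teal

Grace has just one choice, so Grace = purple. Strike purple from Jack, Nate.
Bob must be white (only option left).
Hank has just one choice, so Hank = teal. So Nate can't be teal.
Nate must be yellow (only option left). Eliminate yellow elsewhere: Dave, Jack.
That leaves Dave = green. Strike green from Jack.
Jack must be orange (only option left).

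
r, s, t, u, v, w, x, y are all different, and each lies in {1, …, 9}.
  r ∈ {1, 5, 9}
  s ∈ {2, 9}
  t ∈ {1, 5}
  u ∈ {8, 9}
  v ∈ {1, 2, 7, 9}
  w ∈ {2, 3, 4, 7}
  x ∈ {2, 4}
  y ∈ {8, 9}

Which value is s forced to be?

The 8 variables together cover exactly {1, 2, 3, 4, 5, 7, 8, 9} — 8 values for 8 variables — and 3 appears only in w's list, so w = 3.
The 7 still-open variables together cover exactly {1, 2, 4, 5, 7, 8, 9} — 7 values for 7 variables — and 4 appears only in x's list, so x = 4.
The 6 still-open variables draw from only 6 values {1, 2, 5, 7, 8, 9}, so each is used; only v can be 7, hence v = 7.
The 5 still-open variables draw from only 5 values {1, 2, 5, 8, 9}, so each is used; only s can be 2, hence s = 2.

2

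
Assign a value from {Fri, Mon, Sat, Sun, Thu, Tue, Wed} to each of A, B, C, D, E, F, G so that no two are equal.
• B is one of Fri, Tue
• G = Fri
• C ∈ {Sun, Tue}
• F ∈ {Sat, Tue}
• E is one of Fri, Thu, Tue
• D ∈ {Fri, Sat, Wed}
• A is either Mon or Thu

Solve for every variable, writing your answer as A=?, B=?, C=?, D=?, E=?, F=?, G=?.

A=Mon, B=Tue, C=Sun, D=Wed, E=Thu, F=Sat, G=Fri

G has just one choice, so G = Fri. Strike Fri from B, D, E.
B's domain is down to {Tue}, so B = Tue. So C, E, F can't be Tue.
C must be Sun (only option left).
That leaves E = Thu. Remove Thu from A.
That leaves F = Sat. Strike Sat from D.
A's domain is down to {Mon}, so A = Mon.
D has just one choice, so D = Wed.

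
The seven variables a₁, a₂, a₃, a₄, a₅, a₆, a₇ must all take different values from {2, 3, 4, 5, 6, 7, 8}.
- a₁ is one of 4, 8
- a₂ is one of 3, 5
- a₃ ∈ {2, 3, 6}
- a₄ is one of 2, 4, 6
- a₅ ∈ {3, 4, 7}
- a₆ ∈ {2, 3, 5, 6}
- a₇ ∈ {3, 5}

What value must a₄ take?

Among the 7 variables, 7 fits only a₅ (and all 7 values in {2, 3, 4, 5, 6, 7, 8} must be used), so a₅ = 7.
The 6 still-open variables draw from only 6 values {2, 3, 4, 5, 6, 8}, so each is used; only a₁ can be 8, hence a₁ = 8.
Among the 5 still-open variables, 4 fits only a₄ (and all 5 values in {2, 3, 4, 5, 6} must be used), so a₄ = 4.

4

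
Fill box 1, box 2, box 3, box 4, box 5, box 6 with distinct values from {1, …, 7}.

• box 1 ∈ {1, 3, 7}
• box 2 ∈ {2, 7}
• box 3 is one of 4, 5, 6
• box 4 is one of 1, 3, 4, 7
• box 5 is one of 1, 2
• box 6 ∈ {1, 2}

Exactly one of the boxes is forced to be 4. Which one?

box 4

box 5 and box 6 share exactly the 2 values {1, 2}; by pigeonhole those values go to them, so strike 1, 2 from box 1, box 2, box 4.
box 2's domain is down to {7}, so box 2 = 7. Remove 7 from box 1, box 4.
That leaves box 1 = 3. Eliminate 3 elsewhere: box 4.
So 4 goes to box 4.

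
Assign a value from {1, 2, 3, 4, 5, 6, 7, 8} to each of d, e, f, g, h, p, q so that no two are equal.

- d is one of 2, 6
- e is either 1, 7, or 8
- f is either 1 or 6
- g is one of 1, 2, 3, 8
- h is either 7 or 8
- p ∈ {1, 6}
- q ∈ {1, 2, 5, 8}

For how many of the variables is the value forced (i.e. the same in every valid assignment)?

The 7 variables draw from only 7 values {1, 2, 3, 5, 6, 7, 8}, so each is used; only g can be 3, hence g = 3.
Among the 6 still-open variables, 5 fits only q (and all 6 values in {1, 2, 5, 6, 7, 8} must be used), so q = 5.
Among the 5 still-open variables, 2 fits only d (and all 5 values in {1, 2, 6, 7, 8} must be used), so d = 2.
f and p between them cover only {1, 6} — a naked pair. Remove those values from e.
Determined: d=2, g=3, q=5. The other variables each still have more than one consistent value. That makes 3.

3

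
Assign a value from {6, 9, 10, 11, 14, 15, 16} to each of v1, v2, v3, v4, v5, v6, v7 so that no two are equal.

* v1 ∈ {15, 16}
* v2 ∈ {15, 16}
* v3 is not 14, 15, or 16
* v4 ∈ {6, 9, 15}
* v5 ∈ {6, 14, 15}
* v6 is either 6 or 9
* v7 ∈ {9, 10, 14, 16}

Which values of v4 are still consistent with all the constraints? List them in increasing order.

6, 9

The 7 variables draw from only 7 values {6, 9, 10, 11, 14, 15, 16}, so each is used; only v3 can be 11, hence v3 = 11.
The 6 still-open variables draw from only 6 values {6, 9, 10, 14, 15, 16}, so each is used; only v7 can be 10, hence v7 = 10.
The 5 still-open variables together cover exactly {6, 9, 14, 15, 16} — 5 values for 5 variables — and 14 appears only in v5's list, so v5 = 14.
v1 and v2 between them cover only {15, 16} — a naked pair. Remove those values from v4.
No further eliminations apply; v4 can still be any of 6, 9.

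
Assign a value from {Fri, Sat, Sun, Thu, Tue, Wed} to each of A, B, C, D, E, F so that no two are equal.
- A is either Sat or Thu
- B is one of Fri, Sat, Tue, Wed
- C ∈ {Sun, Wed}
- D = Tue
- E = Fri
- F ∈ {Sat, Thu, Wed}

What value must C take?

Sun

D must be Tue (only option left). Remove Tue from B.
E's domain is down to {Fri}, so E = Fri. Eliminate Fri elsewhere: B.
Among the 4 still-open variables, Sun fits only C (and all 4 values in {Sat, Sun, Thu, Wed} must be used), so C = Sun.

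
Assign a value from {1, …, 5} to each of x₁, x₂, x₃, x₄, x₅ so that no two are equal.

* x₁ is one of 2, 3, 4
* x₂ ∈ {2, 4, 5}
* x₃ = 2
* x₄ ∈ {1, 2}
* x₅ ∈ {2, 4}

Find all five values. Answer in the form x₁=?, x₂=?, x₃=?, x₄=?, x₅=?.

x₃'s domain is down to {2}, so x₃ = 2. Remove 2 from x₁, x₂, x₄, x₅.
x₄ has just one choice, so x₄ = 1.
x₅'s domain is down to {4}, so x₅ = 4. Eliminate 4 elsewhere: x₁, x₂.
x₁ must be 3 (only option left).
x₂ must be 5 (only option left).

x₁=3, x₂=5, x₃=2, x₄=1, x₅=4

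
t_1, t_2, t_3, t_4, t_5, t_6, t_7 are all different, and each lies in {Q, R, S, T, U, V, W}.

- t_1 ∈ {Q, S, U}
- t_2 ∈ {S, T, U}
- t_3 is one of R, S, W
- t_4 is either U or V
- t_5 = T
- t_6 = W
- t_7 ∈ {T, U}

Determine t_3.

t_5's domain is down to {T}, so t_5 = T. Remove T from t_2, t_7.
t_6's domain is down to {W}, so t_6 = W. Remove W from t_3.
That leaves t_7 = U. Remove U from t_1, t_2, t_4.
t_2's domain is down to {S}, so t_2 = S. Strike S from t_1, t_3.
So t_3 = R.

R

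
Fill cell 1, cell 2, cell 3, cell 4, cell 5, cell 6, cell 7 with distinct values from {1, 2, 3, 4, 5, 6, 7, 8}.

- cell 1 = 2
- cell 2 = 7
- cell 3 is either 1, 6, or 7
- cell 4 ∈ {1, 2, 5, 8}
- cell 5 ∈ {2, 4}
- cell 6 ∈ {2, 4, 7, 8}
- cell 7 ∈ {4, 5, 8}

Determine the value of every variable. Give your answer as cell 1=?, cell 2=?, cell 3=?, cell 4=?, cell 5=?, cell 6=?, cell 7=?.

cell 1 must be 2 (only option left). Strike 2 from cell 4, cell 5, cell 6.
That leaves cell 2 = 7. Remove 7 from cell 3, cell 6.
cell 5 has just one choice, so cell 5 = 4. So cell 6, cell 7 can't be 4.
That leaves cell 6 = 8. Strike 8 from cell 4, cell 7.
cell 7 has just one choice, so cell 7 = 5. Remove 5 from cell 4.
cell 4's domain is down to {1}, so cell 4 = 1. Strike 1 from cell 3.
cell 3 must be 6 (only option left).

cell 1=2, cell 2=7, cell 3=6, cell 4=1, cell 5=4, cell 6=8, cell 7=5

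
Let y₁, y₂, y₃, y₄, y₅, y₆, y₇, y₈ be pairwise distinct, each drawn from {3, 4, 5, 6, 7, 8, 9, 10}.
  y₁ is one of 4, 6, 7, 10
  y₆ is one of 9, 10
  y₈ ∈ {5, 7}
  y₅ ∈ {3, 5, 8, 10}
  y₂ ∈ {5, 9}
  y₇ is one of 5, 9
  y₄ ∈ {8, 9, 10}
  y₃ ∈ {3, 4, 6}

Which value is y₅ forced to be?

3

The 2 variables y₂ and y₇ are confined to {5, 9}, which locks those values in; drop them from y₄, y₅, y₆, y₈.
y₆ must be 10 (only option left). So y₁, y₄, y₅ can't be 10.
y₈'s domain is down to {7}, so y₈ = 7. Remove 7 from y₁.
That leaves y₄ = 8. Strike 8 from y₅.
So y₅ = 3.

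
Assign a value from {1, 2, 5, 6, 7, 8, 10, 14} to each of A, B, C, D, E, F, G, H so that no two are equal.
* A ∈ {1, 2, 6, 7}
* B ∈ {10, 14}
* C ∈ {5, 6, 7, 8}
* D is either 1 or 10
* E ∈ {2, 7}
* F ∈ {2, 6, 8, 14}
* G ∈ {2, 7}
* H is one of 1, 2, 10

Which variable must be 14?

B

Among the 8 variables, 5 fits only C (and all 8 values in {1, 2, 5, 6, 7, 8, 10, 14} must be used), so C = 5.
The 7 still-open variables draw from only 7 values {1, 2, 6, 7, 8, 10, 14}, so each is used; only F can be 8, hence F = 8.
The 6 still-open variables draw from only 6 values {1, 2, 6, 7, 10, 14}, so each is used; only A can be 6, hence A = 6.
The 5 still-open variables draw from only 5 values {1, 2, 7, 10, 14}, so each is used; only B can be 14, hence B = 14.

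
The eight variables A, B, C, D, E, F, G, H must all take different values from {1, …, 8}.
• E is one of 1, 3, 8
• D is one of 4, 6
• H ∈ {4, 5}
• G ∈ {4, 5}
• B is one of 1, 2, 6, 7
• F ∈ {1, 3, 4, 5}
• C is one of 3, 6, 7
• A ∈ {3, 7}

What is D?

6

Among the 8 variables, 2 fits only B (and all 8 values in {1, 2, 3, 4, 5, 6, 7, 8} must be used), so B = 2.
The 7 still-open variables together cover exactly {1, 3, 4, 5, 6, 7, 8} — 7 values for 7 variables — and 8 appears only in E's list, so E = 8.
Among the 6 still-open variables, 1 fits only F (and all 6 values in {1, 3, 4, 5, 6, 7} must be used), so F = 1.
The 2 variables G and H are confined to {4, 5}, which locks those values in; drop them from D.
So D = 6.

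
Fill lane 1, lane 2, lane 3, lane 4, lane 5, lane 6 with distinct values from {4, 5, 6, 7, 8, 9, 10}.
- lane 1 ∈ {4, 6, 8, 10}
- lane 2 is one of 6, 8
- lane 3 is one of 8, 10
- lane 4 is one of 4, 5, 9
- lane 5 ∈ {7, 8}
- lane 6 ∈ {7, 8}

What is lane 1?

lane 5 and lane 6 between them cover only {7, 8} — a naked pair. Remove those values from lane 1, lane 2, lane 3.
That leaves lane 2 = 6. Eliminate 6 elsewhere: lane 1.
lane 3's domain is down to {10}, so lane 3 = 10. Eliminate 10 elsewhere: lane 1.
So lane 1 = 4.

4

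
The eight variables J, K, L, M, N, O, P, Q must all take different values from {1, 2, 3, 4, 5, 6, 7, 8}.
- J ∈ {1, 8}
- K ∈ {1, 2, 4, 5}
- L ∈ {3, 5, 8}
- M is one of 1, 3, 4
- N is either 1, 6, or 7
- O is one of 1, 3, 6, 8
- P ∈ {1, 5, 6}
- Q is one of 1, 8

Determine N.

The 8 variables together cover exactly {1, 2, 3, 4, 5, 6, 7, 8} — 8 values for 8 variables — and 2 appears only in K's list, so K = 2.
The 7 still-open variables draw from only 7 values {1, 3, 4, 5, 6, 7, 8}, so each is used; only M can be 4, hence M = 4.
The 6 still-open variables draw from only 6 values {1, 3, 5, 6, 7, 8}, so each is used; only N can be 7, hence N = 7.

7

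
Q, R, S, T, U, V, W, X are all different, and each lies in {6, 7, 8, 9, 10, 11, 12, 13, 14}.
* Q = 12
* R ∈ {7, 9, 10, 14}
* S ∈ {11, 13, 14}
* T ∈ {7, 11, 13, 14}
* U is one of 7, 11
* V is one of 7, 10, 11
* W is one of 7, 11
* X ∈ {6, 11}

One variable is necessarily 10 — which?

Q has just one choice, so Q = 12.
The 7 still-open variables draw from only 7 values {6, 7, 9, 10, 11, 13, 14}, so each is used; only X can be 6, hence X = 6.
The 6 still-open variables draw from only 6 values {7, 9, 10, 11, 13, 14}, so each is used; only R can be 9, hence R = 9.
The 5 still-open variables together cover exactly {7, 10, 11, 13, 14} — 5 values for 5 variables — and 10 appears only in V's list, so V = 10.

V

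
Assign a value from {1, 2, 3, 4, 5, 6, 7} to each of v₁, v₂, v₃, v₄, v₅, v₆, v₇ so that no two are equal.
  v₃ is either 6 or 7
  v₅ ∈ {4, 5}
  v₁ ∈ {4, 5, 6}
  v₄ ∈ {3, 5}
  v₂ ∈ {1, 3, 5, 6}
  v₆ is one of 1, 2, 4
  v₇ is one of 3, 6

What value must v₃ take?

The 7 variables together cover exactly {1, 2, 3, 4, 5, 6, 7} — 7 values for 7 variables — and 2 appears only in v₆'s list, so v₆ = 2.
Among the 6 still-open variables, 1 fits only v₂ (and all 6 values in {1, 3, 4, 5, 6, 7} must be used), so v₂ = 1.
The 5 still-open variables together cover exactly {3, 4, 5, 6, 7} — 5 values for 5 variables — and 7 appears only in v₃'s list, so v₃ = 7.

7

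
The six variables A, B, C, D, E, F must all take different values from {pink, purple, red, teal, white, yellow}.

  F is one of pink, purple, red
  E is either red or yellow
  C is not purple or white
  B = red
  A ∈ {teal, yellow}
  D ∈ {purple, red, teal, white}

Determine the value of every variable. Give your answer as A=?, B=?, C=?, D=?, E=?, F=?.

A=teal, B=red, C=pink, D=white, E=yellow, F=purple

B's domain is down to {red}, so B = red. Eliminate red elsewhere: C, D, E, F.
E has just one choice, so E = yellow. Remove yellow from A, C.
That leaves A = teal. Remove teal from C, D.
That leaves C = pink. So F can't be pink.
F has just one choice, so F = purple. Strike purple from D.
D has just one choice, so D = white.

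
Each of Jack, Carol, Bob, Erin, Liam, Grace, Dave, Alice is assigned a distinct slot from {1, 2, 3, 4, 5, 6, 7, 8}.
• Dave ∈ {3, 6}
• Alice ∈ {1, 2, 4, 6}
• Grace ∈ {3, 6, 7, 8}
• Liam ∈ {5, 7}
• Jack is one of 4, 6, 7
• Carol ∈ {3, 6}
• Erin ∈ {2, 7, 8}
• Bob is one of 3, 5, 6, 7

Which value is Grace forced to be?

Among the 8 variables, 1 fits only Alice (and all 8 values in {1, 2, 3, 4, 5, 6, 7, 8} must be used), so Alice = 1.
Among the 7 still-open variables, 2 fits only Erin (and all 7 values in {2, 3, 4, 5, 6, 7, 8} must be used), so Erin = 2.
Among the 6 still-open variables, 4 fits only Jack (and all 6 values in {3, 4, 5, 6, 7, 8} must be used), so Jack = 4.
The 5 still-open variables together cover exactly {3, 5, 6, 7, 8} — 5 values for 5 variables — and 8 appears only in Grace's list, so Grace = 8.

8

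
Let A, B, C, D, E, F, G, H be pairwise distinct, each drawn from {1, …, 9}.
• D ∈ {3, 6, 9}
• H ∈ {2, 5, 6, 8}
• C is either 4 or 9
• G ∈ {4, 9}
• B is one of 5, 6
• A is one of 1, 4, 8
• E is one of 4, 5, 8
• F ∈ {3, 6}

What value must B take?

Among the 8 variables, 1 fits only A (and all 8 values in {1, 2, 3, 4, 5, 6, 8, 9} must be used), so A = 1.
The 7 still-open variables draw from only 7 values {2, 3, 4, 5, 6, 8, 9}, so each is used; only H can be 2, hence H = 2.
The 6 still-open variables draw from only 6 values {3, 4, 5, 6, 8, 9}, so each is used; only E can be 8, hence E = 8.
Among the 5 still-open variables, 5 fits only B (and all 5 values in {3, 4, 5, 6, 9} must be used), so B = 5.

5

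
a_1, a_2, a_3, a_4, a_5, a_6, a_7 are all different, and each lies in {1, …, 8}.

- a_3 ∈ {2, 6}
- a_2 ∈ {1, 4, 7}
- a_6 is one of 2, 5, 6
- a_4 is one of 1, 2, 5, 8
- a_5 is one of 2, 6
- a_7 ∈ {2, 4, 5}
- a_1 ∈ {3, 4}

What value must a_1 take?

3

The 2 variables a_3 and a_5 are confined to {2, 6}, which locks those values in; drop them from a_4, a_6, a_7.
a_6 has just one choice, so a_6 = 5. Eliminate 5 elsewhere: a_4, a_7.
That leaves a_7 = 4. Strike 4 from a_1, a_2.
So a_1 = 3.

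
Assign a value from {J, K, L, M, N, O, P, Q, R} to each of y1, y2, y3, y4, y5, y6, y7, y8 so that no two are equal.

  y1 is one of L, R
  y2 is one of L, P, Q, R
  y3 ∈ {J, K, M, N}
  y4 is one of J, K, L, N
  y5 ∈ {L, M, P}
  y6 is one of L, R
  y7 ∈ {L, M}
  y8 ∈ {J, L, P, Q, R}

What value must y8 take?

J

y1 and y6 between them cover only {L, R} — a naked pair. Remove those values from y2, y4, y5, y7, y8.
y7 must be M (only option left). Remove M from y3, y5.
y5 must be P (only option left). So y2, y8 can't be P.
y2's domain is down to {Q}, so y2 = Q. Eliminate Q elsewhere: y8.
So y8 = J.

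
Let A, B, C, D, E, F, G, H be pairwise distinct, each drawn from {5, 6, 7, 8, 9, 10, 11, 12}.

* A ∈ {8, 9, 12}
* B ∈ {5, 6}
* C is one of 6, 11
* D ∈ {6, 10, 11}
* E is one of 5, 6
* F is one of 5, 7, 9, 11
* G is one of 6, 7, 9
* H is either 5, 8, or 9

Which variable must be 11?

C

The 8 variables draw from only 8 values {5, 6, 7, 8, 9, 10, 11, 12}, so each is used; only D can be 10, hence D = 10.
The 7 still-open variables draw from only 7 values {5, 6, 7, 8, 9, 11, 12}, so each is used; only A can be 12, hence A = 12.
The 6 still-open variables draw from only 6 values {5, 6, 7, 8, 9, 11}, so each is used; only H can be 8, hence H = 8.
B and E between them cover only {5, 6} — a naked pair. Remove those values from C, F, G.
So 11 goes to C.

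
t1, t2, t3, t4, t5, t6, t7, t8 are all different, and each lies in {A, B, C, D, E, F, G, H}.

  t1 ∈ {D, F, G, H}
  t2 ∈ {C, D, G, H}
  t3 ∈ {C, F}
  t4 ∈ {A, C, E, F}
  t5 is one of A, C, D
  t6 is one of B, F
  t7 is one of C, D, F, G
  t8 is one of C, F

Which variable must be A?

t5

The 8 variables together cover exactly {A, B, C, D, E, F, G, H} — 8 values for 8 variables — and B appears only in t6's list, so t6 = B.
The 7 still-open variables together cover exactly {A, C, D, E, F, G, H} — 7 values for 7 variables — and E appears only in t4's list, so t4 = E.
The 6 still-open variables together cover exactly {A, C, D, F, G, H} — 6 values for 6 variables — and A appears only in t5's list, so t5 = A.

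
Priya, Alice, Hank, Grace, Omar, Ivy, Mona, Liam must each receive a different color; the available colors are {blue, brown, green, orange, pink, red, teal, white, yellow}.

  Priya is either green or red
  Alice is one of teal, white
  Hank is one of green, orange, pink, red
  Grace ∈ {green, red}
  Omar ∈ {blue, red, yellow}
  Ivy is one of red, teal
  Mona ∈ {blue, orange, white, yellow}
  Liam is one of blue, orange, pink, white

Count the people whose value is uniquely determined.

2

Priya and Grace share exactly the 2 values {green, red}; by pigeonhole those values go to them, so strike green, red from Hank, Omar, Ivy.
Ivy must be teal (only option left). Remove teal from Alice.
That leaves Alice = white. Strike white from Mona, Liam.
Determined: Alice=white, Ivy=teal. The other people each still have more than one consistent value. That makes 2.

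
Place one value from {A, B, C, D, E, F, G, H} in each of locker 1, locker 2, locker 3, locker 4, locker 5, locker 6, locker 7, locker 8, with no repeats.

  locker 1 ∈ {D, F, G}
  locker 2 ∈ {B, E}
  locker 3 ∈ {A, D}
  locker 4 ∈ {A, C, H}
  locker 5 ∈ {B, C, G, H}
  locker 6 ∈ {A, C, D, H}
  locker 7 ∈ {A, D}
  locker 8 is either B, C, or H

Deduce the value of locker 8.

Among the 8 variables, E fits only locker 2 (and all 8 values in {A, B, C, D, E, F, G, H} must be used), so locker 2 = E.
The 7 still-open variables draw from only 7 values {A, B, C, D, F, G, H}, so each is used; only locker 1 can be F, hence locker 1 = F.
The 6 still-open variables together cover exactly {A, B, C, D, G, H} — 6 values for 6 variables — and G appears only in locker 5's list, so locker 5 = G.
Among the 5 still-open variables, B fits only locker 8 (and all 5 values in {A, B, C, D, H} must be used), so locker 8 = B.

B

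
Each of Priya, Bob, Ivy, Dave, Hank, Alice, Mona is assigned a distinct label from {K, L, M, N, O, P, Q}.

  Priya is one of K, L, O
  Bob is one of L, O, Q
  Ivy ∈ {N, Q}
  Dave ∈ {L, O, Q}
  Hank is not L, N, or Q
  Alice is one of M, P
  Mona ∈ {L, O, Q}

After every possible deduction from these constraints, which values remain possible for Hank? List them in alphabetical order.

The 7 variables draw from only 7 values {K, L, M, N, O, P, Q}, so each is used; only Ivy can be N, hence Ivy = N.
The 3 variables Bob, Dave, Mona are confined to {L, O, Q}, which locks those values in; drop them from Priya, Hank.
That leaves Priya = K. So Hank can't be K.
No further eliminations apply; Hank can still be any of M, P.

M, P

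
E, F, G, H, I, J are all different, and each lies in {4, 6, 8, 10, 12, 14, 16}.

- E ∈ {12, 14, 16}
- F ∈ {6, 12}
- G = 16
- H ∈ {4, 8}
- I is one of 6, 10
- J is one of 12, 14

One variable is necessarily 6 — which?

F

G must be 16 (only option left). Strike 16 from E.
E and J share exactly the 2 values {12, 14}; by pigeonhole those values go to them, so strike 12, 14 from F.
So 6 goes to F.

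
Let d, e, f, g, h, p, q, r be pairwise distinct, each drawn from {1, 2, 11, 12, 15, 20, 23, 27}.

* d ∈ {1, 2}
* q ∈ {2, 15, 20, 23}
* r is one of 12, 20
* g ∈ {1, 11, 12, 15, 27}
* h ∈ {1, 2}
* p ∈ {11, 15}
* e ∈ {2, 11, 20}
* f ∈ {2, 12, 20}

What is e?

11

Among the 8 variables, 23 fits only q (and all 8 values in {1, 2, 11, 12, 15, 20, 23, 27} must be used), so q = 23.
The 7 still-open variables draw from only 7 values {1, 2, 11, 12, 15, 20, 27}, so each is used; only g can be 27, hence g = 27.
Among the 6 still-open variables, 15 fits only p (and all 6 values in {1, 2, 11, 12, 15, 20} must be used), so p = 15.
The 5 still-open variables together cover exactly {1, 2, 11, 12, 20} — 5 values for 5 variables — and 11 appears only in e's list, so e = 11.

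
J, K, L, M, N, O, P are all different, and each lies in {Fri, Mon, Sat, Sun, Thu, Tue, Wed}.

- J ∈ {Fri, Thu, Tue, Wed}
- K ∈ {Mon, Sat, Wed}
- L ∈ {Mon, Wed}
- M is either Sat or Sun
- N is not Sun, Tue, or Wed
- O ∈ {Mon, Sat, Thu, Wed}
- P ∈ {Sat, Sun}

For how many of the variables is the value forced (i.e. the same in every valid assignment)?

3

The 7 variables together cover exactly {Fri, Mon, Sat, Sun, Thu, Tue, Wed} — 7 values for 7 variables — and Tue appears only in J's list, so J = Tue.
Among the 6 still-open variables, Fri fits only N (and all 6 values in {Fri, Mon, Sat, Sun, Thu, Wed} must be used), so N = Fri.
The 5 still-open variables together cover exactly {Mon, Sat, Sun, Thu, Wed} — 5 values for 5 variables — and Thu appears only in O's list, so O = Thu.
M and P share exactly the 2 values {Sat, Sun}; by pigeonhole those values go to them, so strike Sat, Sun from K.
Determined: J=Tue, N=Fri, O=Thu. The other variables each still have more than one consistent value. That makes 3.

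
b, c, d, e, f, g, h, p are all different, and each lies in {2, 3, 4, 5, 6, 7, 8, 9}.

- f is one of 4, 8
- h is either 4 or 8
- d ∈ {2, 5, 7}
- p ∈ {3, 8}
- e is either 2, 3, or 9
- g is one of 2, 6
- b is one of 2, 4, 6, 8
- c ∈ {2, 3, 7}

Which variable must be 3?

The 8 variables together cover exactly {2, 3, 4, 5, 6, 7, 8, 9} — 8 values for 8 variables — and 5 appears only in d's list, so d = 5.
The 7 still-open variables draw from only 7 values {2, 3, 4, 6, 7, 8, 9}, so each is used; only c can be 7, hence c = 7.
The 6 still-open variables together cover exactly {2, 3, 4, 6, 8, 9} — 6 values for 6 variables — and 9 appears only in e's list, so e = 9.
The 5 still-open variables together cover exactly {2, 3, 4, 6, 8} — 5 values for 5 variables — and 3 appears only in p's list, so p = 3.

p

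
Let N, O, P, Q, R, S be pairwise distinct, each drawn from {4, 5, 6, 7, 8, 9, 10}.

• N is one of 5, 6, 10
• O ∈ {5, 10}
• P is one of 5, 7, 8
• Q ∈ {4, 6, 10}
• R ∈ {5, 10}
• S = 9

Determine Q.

S must be 9 (only option left).
O and R share exactly the 2 values {5, 10}; by pigeonhole those values go to them, so strike 5, 10 from N, P, Q.
That leaves N = 6. Eliminate 6 elsewhere: Q.
So Q = 4.

4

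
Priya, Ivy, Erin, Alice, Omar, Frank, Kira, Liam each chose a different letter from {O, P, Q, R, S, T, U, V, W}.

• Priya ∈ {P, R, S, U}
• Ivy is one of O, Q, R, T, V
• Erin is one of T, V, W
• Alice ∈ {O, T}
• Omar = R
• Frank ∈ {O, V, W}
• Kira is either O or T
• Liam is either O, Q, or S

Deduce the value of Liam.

Omar must be R (only option left). Strike R from Priya, Ivy.
Alice and Kira share exactly the 2 values {O, T}; by pigeonhole those values go to them, so strike O, T from Ivy, Erin, Frank, Liam.
The 2 variables Erin and Frank are confined to {V, W}, which locks those values in; drop them from Ivy.
Ivy must be Q (only option left). Strike Q from Liam.
So Liam = S.

S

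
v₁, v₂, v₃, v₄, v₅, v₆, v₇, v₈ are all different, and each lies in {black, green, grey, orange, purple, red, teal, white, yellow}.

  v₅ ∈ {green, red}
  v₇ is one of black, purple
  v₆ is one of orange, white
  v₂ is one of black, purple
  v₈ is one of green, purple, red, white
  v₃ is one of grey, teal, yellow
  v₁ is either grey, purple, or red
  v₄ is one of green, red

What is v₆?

orange

v₂ and v₇ between them cover only {black, purple} — a naked pair. Remove those values from v₁, v₈.
The 2 variables v₄ and v₅ are confined to {green, red}, which locks those values in; drop them from v₁, v₈.
v₁ has just one choice, so v₁ = grey. So v₃ can't be grey.
v₈'s domain is down to {white}, so v₈ = white. Remove white from v₆.
So v₆ = orange.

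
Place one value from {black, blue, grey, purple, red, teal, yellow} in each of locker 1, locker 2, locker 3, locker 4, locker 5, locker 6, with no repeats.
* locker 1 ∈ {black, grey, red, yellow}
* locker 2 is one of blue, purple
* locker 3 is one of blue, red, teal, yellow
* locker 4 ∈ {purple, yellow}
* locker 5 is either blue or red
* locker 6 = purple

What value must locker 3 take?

locker 6 has just one choice, so locker 6 = purple. So locker 2, locker 4 can't be purple.
locker 2's domain is down to {blue}, so locker 2 = blue. So locker 3, locker 5 can't be blue.
locker 4 has just one choice, so locker 4 = yellow. Remove yellow from locker 1, locker 3.
locker 5's domain is down to {red}, so locker 5 = red. So locker 1, locker 3 can't be red.
So locker 3 = teal.

teal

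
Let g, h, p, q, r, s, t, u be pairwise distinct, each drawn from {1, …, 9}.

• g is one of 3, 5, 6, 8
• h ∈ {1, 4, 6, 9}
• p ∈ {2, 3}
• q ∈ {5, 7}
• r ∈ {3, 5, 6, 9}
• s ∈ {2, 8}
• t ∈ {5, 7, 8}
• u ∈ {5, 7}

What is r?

q and u share exactly the 2 values {5, 7}; by pigeonhole those values go to them, so strike 5, 7 from g, r, t.
t's domain is down to {8}, so t = 8. Eliminate 8 elsewhere: g, s.
That leaves s = 2. Eliminate 2 elsewhere: p.
p must be 3 (only option left). Eliminate 3 elsewhere: g, r.
g's domain is down to {6}, so g = 6. So h, r can't be 6.
So r = 9.

9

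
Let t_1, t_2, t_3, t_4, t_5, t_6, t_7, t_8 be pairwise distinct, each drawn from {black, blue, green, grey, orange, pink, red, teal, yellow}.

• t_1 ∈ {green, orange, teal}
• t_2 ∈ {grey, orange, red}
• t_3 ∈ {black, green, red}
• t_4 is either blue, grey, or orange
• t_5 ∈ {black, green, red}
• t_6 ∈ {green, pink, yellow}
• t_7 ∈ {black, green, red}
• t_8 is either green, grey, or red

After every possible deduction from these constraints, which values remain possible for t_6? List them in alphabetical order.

pink, yellow

t_3, t_5, t_7 between them cover only {black, green, red} — a naked triple. Remove those values from t_1, t_2, t_6, t_8.
t_8 has just one choice, so t_8 = grey. Remove grey from t_2, t_4.
t_2 has just one choice, so t_2 = orange. So t_1, t_4 can't be orange.
That leaves t_4 = blue.
That leaves t_1 = teal.
No further eliminations apply; t_6 can still be any of pink, yellow.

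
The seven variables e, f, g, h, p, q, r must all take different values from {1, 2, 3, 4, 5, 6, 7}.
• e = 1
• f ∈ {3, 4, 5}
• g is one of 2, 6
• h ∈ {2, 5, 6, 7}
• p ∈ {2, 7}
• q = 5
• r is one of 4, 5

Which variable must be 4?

e has just one choice, so e = 1.
That leaves q = 5. Remove 5 from f, h, r.
So 4 goes to r.

r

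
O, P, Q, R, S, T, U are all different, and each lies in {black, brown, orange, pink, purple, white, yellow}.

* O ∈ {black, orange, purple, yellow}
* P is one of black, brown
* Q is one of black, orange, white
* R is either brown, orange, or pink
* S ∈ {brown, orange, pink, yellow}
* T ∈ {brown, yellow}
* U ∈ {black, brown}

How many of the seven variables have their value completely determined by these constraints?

The 7 variables draw from only 7 values {black, brown, orange, pink, purple, white, yellow}, so each is used; only O can be purple, hence O = purple.
Among the 6 still-open variables, white fits only Q (and all 6 values in {black, brown, orange, pink, white, yellow} must be used), so Q = white.
P and U between them cover only {black, brown} — a naked pair. Remove those values from R, S, T.
T must be yellow (only option left). Strike yellow from S.
Determined: O=purple, Q=white, T=yellow. The other variables each still have more than one consistent value. That makes 3.

3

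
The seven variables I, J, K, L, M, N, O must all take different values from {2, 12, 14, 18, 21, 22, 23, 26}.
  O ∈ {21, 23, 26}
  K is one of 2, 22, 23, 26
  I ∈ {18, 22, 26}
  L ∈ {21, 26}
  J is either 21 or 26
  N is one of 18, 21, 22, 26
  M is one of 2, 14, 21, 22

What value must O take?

23

The 7 variables together cover exactly {2, 14, 18, 21, 22, 23, 26} — 7 values for 7 variables — and 14 appears only in M's list, so M = 14.
The 6 still-open variables together cover exactly {2, 18, 21, 22, 23, 26} — 6 values for 6 variables — and 2 appears only in K's list, so K = 2.
Among the 5 still-open variables, 23 fits only O (and all 5 values in {18, 21, 22, 23, 26} must be used), so O = 23.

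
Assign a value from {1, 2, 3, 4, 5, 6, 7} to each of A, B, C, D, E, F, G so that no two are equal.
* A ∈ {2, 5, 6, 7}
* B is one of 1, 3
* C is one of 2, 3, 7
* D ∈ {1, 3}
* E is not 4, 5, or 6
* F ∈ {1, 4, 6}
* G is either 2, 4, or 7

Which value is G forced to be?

4

The 7 variables together cover exactly {1, 2, 3, 4, 5, 6, 7} — 7 values for 7 variables — and 5 appears only in A's list, so A = 5.
Among the 6 still-open variables, 6 fits only F (and all 6 values in {1, 2, 3, 4, 6, 7} must be used), so F = 6.
The 5 still-open variables together cover exactly {1, 2, 3, 4, 7} — 5 values for 5 variables — and 4 appears only in G's list, so G = 4.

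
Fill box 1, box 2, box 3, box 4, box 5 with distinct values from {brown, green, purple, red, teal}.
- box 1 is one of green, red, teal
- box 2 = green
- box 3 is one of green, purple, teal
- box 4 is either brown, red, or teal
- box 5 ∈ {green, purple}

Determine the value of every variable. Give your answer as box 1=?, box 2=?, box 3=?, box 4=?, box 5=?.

box 2 has just one choice, so box 2 = green. So box 1, box 3, box 5 can't be green.
box 5's domain is down to {purple}, so box 5 = purple. Strike purple from box 3.
box 3's domain is down to {teal}, so box 3 = teal. So box 1, box 4 can't be teal.
That leaves box 1 = red. Eliminate red elsewhere: box 4.
box 4 has just one choice, so box 4 = brown.

box 1=red, box 2=green, box 3=teal, box 4=brown, box 5=purple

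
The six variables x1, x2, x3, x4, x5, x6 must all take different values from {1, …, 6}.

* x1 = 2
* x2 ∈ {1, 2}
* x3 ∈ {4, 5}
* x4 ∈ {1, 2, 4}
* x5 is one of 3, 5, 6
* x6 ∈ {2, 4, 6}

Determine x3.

5

x1 has just one choice, so x1 = 2. So x2, x4, x6 can't be 2.
x2 has just one choice, so x2 = 1. Strike 1 from x4.
x4 must be 4 (only option left). Strike 4 from x3, x6.
So x3 = 5.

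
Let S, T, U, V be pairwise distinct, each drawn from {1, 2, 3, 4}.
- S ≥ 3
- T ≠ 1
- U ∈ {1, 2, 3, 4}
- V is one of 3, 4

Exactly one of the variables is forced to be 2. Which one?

T

Among the 4 variables, 1 fits only U (and all 4 values in {1, 2, 3, 4} must be used), so U = 1.
The 3 still-open variables draw from only 3 values {2, 3, 4}, so each is used; only T can be 2, hence T = 2.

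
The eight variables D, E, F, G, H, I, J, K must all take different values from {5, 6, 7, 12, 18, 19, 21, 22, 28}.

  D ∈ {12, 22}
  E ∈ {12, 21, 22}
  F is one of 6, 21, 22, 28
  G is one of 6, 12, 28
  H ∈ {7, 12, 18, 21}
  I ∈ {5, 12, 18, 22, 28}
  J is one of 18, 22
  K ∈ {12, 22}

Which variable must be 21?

E

The 8 variables draw from only 8 values {5, 6, 7, 12, 18, 21, 22, 28}, so each is used; only I can be 5, hence I = 5.
Among the 7 still-open variables, 7 fits only H (and all 7 values in {6, 7, 12, 18, 21, 22, 28} must be used), so H = 7.
The 6 still-open variables draw from only 6 values {6, 12, 18, 21, 22, 28}, so each is used; only J can be 18, hence J = 18.
The 2 variables D and K are confined to {12, 22}, which locks those values in; drop them from E, F, G.
So 21 goes to E.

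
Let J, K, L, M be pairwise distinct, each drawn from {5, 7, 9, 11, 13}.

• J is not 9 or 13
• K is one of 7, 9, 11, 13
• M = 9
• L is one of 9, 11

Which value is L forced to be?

M's domain is down to {9}, so M = 9. So K, L can't be 9.
So L = 11.

11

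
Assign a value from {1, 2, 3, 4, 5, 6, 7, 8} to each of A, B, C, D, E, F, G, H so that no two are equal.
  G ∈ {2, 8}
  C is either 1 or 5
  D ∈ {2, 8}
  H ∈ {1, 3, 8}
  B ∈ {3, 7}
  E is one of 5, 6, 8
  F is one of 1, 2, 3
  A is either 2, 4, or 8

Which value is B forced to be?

The 8 variables draw from only 8 values {1, 2, 3, 4, 5, 6, 7, 8}, so each is used; only A can be 4, hence A = 4.
The 7 still-open variables draw from only 7 values {1, 2, 3, 5, 6, 7, 8}, so each is used; only E can be 6, hence E = 6.
The 6 still-open variables together cover exactly {1, 2, 3, 5, 7, 8} — 6 values for 6 variables — and 5 appears only in C's list, so C = 5.
The 5 still-open variables together cover exactly {1, 2, 3, 7, 8} — 5 values for 5 variables — and 7 appears only in B's list, so B = 7.

7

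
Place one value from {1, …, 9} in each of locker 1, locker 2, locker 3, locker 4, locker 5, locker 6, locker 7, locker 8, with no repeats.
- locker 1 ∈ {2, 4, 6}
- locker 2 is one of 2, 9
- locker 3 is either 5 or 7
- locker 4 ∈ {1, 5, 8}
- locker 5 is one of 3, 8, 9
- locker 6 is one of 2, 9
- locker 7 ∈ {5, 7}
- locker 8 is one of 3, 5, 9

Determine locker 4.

The 2 variables locker 2 and locker 6 are confined to {2, 9}, which locks those values in; drop them from locker 1, locker 5, locker 8.
locker 3 and locker 7 between them cover only {5, 7} — a naked pair. Remove those values from locker 4, locker 8.
locker 8 must be 3 (only option left). Eliminate 3 elsewhere: locker 5.
locker 5's domain is down to {8}, so locker 5 = 8. Eliminate 8 elsewhere: locker 4.
So locker 4 = 1.

1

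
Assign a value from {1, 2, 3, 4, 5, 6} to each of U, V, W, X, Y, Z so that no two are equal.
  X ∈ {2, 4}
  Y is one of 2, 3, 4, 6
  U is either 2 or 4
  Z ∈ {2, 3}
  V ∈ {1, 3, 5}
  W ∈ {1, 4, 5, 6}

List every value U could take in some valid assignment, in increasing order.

U and X between them cover only {2, 4} — a naked pair. Remove those values from W, Y, Z.
That leaves Z = 3. Eliminate 3 elsewhere: V, Y.
Y has just one choice, so Y = 6. Eliminate 6 elsewhere: W.
No further eliminations apply; U can still be any of 2, 4.

2, 4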